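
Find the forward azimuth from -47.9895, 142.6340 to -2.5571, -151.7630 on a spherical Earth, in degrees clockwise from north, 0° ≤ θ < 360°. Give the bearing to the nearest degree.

Δλ = -151.7630 − 142.6340 = -294.3970°; wrapped into (−180°, 180°]: 65.6030°.
θ = atan2( sin Δλ · cos φ₂ , cos φ₁ · sin φ₂ − sin φ₁ · cos φ₂ · cos Δλ )
  = atan2(0.90980, 0.27675) = 73.081° → normalised to [0°, 360°): 73.081°.

73°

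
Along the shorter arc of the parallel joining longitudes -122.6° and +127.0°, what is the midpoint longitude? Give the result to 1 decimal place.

Signed shortest Δλ from -122.6° to +127.0° is -110.4°.
Midpoint longitude = -122.6° + (-110.4°)/2 = -122.6° − 55.2° = -177.8°.
(The naïve average (-122.6 + +127.0)/2 = 2.2° is on the wrong side of the globe.)

-177.8°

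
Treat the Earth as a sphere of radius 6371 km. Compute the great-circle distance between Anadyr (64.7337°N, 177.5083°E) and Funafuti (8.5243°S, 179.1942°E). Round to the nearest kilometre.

8147 km

Δλ = 179.1942 − 177.5083 = 1.6859°.
Δφ = -8.5243 − 64.7337 = -73.2580°.
a = sin²(Δφ/2) + cos φ₁ · cos φ₂ · sin²(Δλ/2) = 0.356060.
c = 2·atan2(√a, √(1−a)) = 1.27878 rad → d = 6371·c ≈ 8147.13 km.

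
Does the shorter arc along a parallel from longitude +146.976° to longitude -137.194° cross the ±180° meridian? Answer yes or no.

Yes

Naïve |-137.194 − 146.976| = 284.17° > 180°, so the shorter arc goes the other way round — across 180°.
Signed shortest Δλ = ((-137.194 − 146.976 + 180) mod 360) − 180 = 75.83°.
Going east by 75.83° from +146.976° passes through 180° before reaching -137.194°.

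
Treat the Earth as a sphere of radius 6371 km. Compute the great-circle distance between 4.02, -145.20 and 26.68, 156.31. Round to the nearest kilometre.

Δλ = 156.31 − -145.20 = 301.51°; wrapped into (−180°, 180°]: -58.49°.
Δφ = 26.68 − 4.02 = 22.66°.
a = sin²(Δφ/2) + cos φ₁ · cos φ₂ · sin²(Δλ/2) = 0.251336.
c = 2·atan2(√a, √(1−a)) = 1.05028 rad → d = 6371·c ≈ 6691.33 km.

6691 km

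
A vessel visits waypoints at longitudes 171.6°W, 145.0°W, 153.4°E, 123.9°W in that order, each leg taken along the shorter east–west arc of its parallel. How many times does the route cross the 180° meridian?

Leg 1: -171.6° → -145.0°, shortest Δλ = 26.6° (east) — does not cross 180°.
Leg 2: -145.0° → +153.4°, shortest Δλ = -61.6° (west) — crosses 180°.
Leg 3: +153.4° → -123.9°, shortest Δλ = 82.7° (east) — crosses 180°.
Total crossings: 2.

2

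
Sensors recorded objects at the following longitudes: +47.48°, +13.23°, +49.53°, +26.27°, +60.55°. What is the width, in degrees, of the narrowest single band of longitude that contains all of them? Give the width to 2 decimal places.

47.32°

Sort the longitudes: +13.23°, +26.27°, +47.48°, +49.53°, +60.55°.
Eastward gaps between consecutive values (wrapping around): 13.04°, 21.21°, 2.05°, 11.02°, 312.68°.
Largest gap = 312.68° ⇒ minimal covering band is its complement: 360° − 312.68° = 47.32°.
Band runs from +13.23° eastward to +60.55°.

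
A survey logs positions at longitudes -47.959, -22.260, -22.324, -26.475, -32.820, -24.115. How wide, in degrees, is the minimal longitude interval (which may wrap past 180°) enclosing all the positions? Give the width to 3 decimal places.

Sort the longitudes: -47.959°, -32.820°, -26.475°, -24.115°, -22.324°, -22.260°.
Eastward gaps between consecutive values (wrapping around): 15.139°, 6.345°, 2.360°, 1.791°, 0.064°, 334.301°.
Largest gap = 334.301° ⇒ minimal covering band is its complement: 360° − 334.301° = 25.699°.
Band runs from -47.959° eastward to -22.260°.

25.699°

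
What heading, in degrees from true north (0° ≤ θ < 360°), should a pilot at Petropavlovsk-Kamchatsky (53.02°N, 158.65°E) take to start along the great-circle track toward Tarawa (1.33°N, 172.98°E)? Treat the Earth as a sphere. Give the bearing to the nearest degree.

Δλ = 172.98 − 158.65 = 14.33°.
θ = atan2( sin Δλ · cos φ₂ , cos φ₁ · sin φ₂ − sin φ₁ · cos φ₂ · cos Δλ )
  = atan2(0.24744, -0.75982) = 161.962° → normalised to [0°, 360°): 161.962°.

162°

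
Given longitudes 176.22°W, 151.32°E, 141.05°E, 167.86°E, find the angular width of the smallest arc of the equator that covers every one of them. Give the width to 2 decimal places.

42.73°

Sort the longitudes: -176.22°, +141.05°, +151.32°, +167.86°.
Eastward gaps between consecutive values (wrapping around): 317.27°, 10.27°, 16.54°, 15.92°.
Largest gap = 317.27° ⇒ minimal covering band is its complement: 360° − 317.27° = 42.73°.
Band runs from +141.05° eastward to -176.22°, crossing the antimeridian.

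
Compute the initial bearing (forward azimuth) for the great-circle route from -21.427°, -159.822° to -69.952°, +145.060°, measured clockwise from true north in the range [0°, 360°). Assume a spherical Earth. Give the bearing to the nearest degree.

199°

Δλ = 145.060 − -159.822 = 304.882°; wrapped into (−180°, 180°]: -55.118°.
θ = atan2( sin Δλ · cos φ₂ , cos φ₁ · sin φ₂ − sin φ₁ · cos φ₂ · cos Δλ )
  = atan2(-0.28122, -0.80286) = -160.696° → normalised to [0°, 360°): 199.304°.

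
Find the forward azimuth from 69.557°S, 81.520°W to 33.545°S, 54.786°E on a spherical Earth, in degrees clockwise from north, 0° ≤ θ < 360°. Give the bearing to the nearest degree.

Δλ = 54.786 − -81.520 = 136.306°.
θ = atan2( sin Δλ · cos φ₂ , cos φ₁ · sin φ₂ − sin φ₁ · cos φ₂ · cos Δλ )
  = atan2(0.57575, -0.75767) = 142.769° → normalised to [0°, 360°): 142.769°.

143°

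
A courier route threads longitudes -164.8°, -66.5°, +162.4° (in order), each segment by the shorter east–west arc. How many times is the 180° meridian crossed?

1

Leg 1: -164.8° → -66.5°, shortest Δλ = 98.3° (east) — does not cross 180°.
Leg 2: -66.5° → +162.4°, shortest Δλ = -131.1° (west) — crosses 180°.
Total crossings: 1.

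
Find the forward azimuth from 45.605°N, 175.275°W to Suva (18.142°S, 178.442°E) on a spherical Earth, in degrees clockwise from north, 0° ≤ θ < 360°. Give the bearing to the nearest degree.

Δλ = 178.442 − -175.275 = 353.717°; wrapped into (−180°, 180°]: -6.283°.
θ = atan2( sin Δλ · cos φ₂ , cos φ₁ · sin φ₂ − sin φ₁ · cos φ₂ · cos Δλ )
  = atan2(-0.10400, -0.89277) = -173.356° → normalised to [0°, 360°): 186.644°.

187°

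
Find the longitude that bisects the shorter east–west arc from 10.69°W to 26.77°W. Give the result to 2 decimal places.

Signed shortest Δλ from -10.69° to -26.77° is -16.08°.
Midpoint longitude = -10.69° + (-16.08°)/2 = -10.69° − 8.04° = -18.73°.

18.73°W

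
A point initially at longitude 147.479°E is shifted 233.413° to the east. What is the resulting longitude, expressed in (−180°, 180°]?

20.892°E

Start at +147.479°; shift +233.413° → +380.892°.
+380.892° lies outside (−180°, 180°]; subtract 360° → +20.892°.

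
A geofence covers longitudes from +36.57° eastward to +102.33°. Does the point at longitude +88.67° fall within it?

Band width going east from +36.57° to +102.33°: ((102.33 − 36.57) mod 360) = 65.76°.
Offset of +88.67° east of the west edge: ((88.67 − 36.57) mod 360) = 52.10°.
52.10° ≤ 65.76° ⇒ inside.

Yes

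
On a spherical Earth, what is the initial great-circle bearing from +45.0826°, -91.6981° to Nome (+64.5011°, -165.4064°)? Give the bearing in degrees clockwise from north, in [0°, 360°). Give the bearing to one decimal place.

Δλ = -165.4064 − -91.6981 = -73.7083°.
θ = atan2( sin Δλ · cos φ₂ , cos φ₁ · sin φ₂ − sin φ₁ · cos φ₂ · cos Δλ )
  = atan2(-0.41321, 0.55179) = -36.828° → normalised to [0°, 360°): 323.172°.

323.2°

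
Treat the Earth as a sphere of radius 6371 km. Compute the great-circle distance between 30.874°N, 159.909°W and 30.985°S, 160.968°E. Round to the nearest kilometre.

Δλ = 160.968 − -159.909 = 320.877°; wrapped into (−180°, 180°]: -39.123°.
Δφ = -30.985 − 30.874 = -61.859°.
a = sin²(Δφ/2) + cos φ₁ · cos φ₂ · sin²(Δλ/2) = 0.346666.
c = 2·atan2(√a, √(1−a)) = 1.25911 rad → d = 6371·c ≈ 8021.77 km.

8022 km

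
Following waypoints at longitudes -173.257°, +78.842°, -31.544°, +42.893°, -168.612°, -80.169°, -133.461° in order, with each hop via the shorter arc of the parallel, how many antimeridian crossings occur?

2

Leg 1: -173.257° → +78.842°, shortest Δλ = -107.901° (west) — crosses 180°.
Leg 2: +78.842° → -31.544°, shortest Δλ = -110.386° (west) — does not cross 180°.
Leg 3: -31.544° → +42.893°, shortest Δλ = 74.437° (east) — does not cross 180°.
Leg 4: +42.893° → -168.612°, shortest Δλ = 148.495° (east) — crosses 180°.
Leg 5: -168.612° → -80.169°, shortest Δλ = 88.443° (east) — does not cross 180°.
Leg 6: -80.169° → -133.461°, shortest Δλ = -53.292° (west) — does not cross 180°.
Total crossings: 2.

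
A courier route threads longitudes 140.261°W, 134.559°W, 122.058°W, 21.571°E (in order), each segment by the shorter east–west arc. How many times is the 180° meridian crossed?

0

Leg 1: -140.261° → -134.559°, shortest Δλ = 5.702° (east) — does not cross 180°.
Leg 2: -134.559° → -122.058°, shortest Δλ = 12.501° (east) — does not cross 180°.
Leg 3: -122.058° → +21.571°, shortest Δλ = 143.629° (east) — does not cross 180°.
Total crossings: 0.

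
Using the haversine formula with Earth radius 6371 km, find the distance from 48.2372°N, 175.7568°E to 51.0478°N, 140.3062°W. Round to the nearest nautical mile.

Δλ = -140.3062 − 175.7568 = -316.0630°; wrapped into (−180°, 180°]: 43.9370°.
Δφ = 51.0478 − 48.2372 = 2.8106°.
a = sin²(Δφ/2) + cos φ₁ · cos φ₂ · sin²(Δλ/2) = 0.059201.
c = 2·atan2(√a, √(1−a)) = 0.49156 rad → d = 6371·c ≈ 3131.74 km ≈ 1691.00 nmi.

1691 nmi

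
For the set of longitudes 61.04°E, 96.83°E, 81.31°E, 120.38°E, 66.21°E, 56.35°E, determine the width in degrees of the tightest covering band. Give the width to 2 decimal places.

64.03°

Sort the longitudes: +56.35°, +61.04°, +66.21°, +81.31°, +96.83°, +120.38°.
Eastward gaps between consecutive values (wrapping around): 4.69°, 5.17°, 15.10°, 15.52°, 23.55°, 295.97°.
Largest gap = 295.97° ⇒ minimal covering band is its complement: 360° − 295.97° = 64.03°.
Band runs from +56.35° eastward to +120.38°.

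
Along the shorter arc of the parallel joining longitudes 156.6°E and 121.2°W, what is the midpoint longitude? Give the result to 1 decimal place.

Signed shortest Δλ from +156.6° to -121.2° is +82.2°.
Midpoint longitude = +156.6° + (+82.2°)/2 = +156.6° + 41.1° = +197.7°.
Normalise into (−180°, 180°]: -162.3°.
(The naïve average (+156.6 + -121.2)/2 = 17.7° is on the wrong side of the globe.)

162.3°W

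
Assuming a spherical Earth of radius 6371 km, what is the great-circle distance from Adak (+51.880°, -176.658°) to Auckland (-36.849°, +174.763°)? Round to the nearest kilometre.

9901 km

Δλ = 174.763 − -176.658 = 351.421°; wrapped into (−180°, 180°]: -8.579°.
Δφ = -36.849 − 51.880 = -88.729°.
a = sin²(Δφ/2) + cos φ₁ · cos φ₂ · sin²(Δλ/2) = 0.491673.
c = 2·atan2(√a, √(1−a)) = 1.55414 rad → d = 6371·c ≈ 9901.43 km.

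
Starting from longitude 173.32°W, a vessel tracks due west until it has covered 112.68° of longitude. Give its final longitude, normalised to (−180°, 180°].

Start at -173.32°; shift −112.68° → -286.00°.
-286.00° lies outside (−180°, 180°]; add 360° → +74.00°.

74.00°E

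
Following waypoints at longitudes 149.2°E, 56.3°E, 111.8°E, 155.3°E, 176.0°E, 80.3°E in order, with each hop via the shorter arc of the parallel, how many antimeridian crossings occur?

Leg 1: +149.2° → +56.3°, shortest Δλ = -92.9° (west) — does not cross 180°.
Leg 2: +56.3° → +111.8°, shortest Δλ = 55.5° (east) — does not cross 180°.
Leg 3: +111.8° → +155.3°, shortest Δλ = 43.5° (east) — does not cross 180°.
Leg 4: +155.3° → +176.0°, shortest Δλ = 20.7° (east) — does not cross 180°.
Leg 5: +176.0° → +80.3°, shortest Δλ = -95.7° (west) — does not cross 180°.
Total crossings: 0.

0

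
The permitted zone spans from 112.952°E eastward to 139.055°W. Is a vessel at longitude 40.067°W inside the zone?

No

Band width going east from +112.952° to -139.055°: ((-139.055 − 112.952) mod 360) = 107.993°.
Offset of -40.067° east of the west edge: ((-40.067 − 112.952) mod 360) = 206.981°.
206.981° > 107.993° ⇒ outside.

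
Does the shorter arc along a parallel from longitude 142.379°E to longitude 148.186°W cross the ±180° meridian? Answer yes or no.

Naïve |-148.186 − 142.379| = 290.565° > 180°, so the shorter arc goes the other way round — across 180°.
Signed shortest Δλ = ((-148.186 − 142.379 + 180) mod 360) − 180 = 69.435°.
Going east by 69.435° from +142.379° passes through 180° before reaching -148.186°.

Yes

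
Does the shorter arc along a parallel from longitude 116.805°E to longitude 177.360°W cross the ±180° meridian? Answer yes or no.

Naïve |-177.360 − 116.805| = 294.165° > 180°, so the shorter arc goes the other way round — across 180°.
Signed shortest Δλ = ((-177.360 − 116.805 + 180) mod 360) − 180 = 65.835°.
Going east by 65.835° from +116.805° passes through 180° before reaching -177.360°.

Yes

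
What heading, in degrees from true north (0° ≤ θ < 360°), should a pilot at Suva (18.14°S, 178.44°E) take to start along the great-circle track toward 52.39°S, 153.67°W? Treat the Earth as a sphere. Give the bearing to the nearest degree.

154°

Δλ = -153.67 − 178.44 = -332.11°; wrapped into (−180°, 180°]: 27.89°.
θ = atan2( sin Δλ · cos φ₂ , cos φ₁ · sin φ₂ − sin φ₁ · cos φ₂ · cos Δλ )
  = atan2(0.28548, -0.58487) = 153.983° → normalised to [0°, 360°): 153.983°.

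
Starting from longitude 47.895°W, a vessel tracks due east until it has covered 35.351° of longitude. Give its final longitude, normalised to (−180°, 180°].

Start at -47.895°; shift +35.351° → -12.544°.
-12.544° already lies in (−180°, 180°].

12.544°W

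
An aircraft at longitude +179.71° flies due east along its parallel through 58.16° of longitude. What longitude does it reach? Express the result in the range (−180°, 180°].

-122.13°

Start at +179.71°; shift +58.16° → +237.87°.
+237.87° lies outside (−180°, 180°]; subtract 360° → -122.13°.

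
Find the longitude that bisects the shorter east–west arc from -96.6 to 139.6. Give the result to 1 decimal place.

Signed shortest Δλ from -96.6° to +139.6° is -123.8°.
Midpoint longitude = -96.6° + (-123.8°)/2 = -96.6° − 61.9° = -158.5°.
(The naïve average (-96.6 + +139.6)/2 = 21.5° is on the wrong side of the globe.)

-158.5°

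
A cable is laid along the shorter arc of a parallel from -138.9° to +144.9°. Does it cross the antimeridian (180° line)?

Naïve |144.9 − -138.9| = 283.8° > 180°, so the shorter arc goes the other way round — across 180°.
Signed shortest Δλ = ((144.9 − -138.9 + 180) mod 360) − 180 = -76.2°.
Going west by 76.2° from -138.9° passes through 180° before reaching +144.9°.

Yes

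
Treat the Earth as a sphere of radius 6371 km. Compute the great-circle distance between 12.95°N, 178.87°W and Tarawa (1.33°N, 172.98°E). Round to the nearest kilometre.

Δλ = 172.98 − -178.87 = 351.85°; wrapped into (−180°, 180°]: -8.15°.
Δφ = 1.33 − 12.95 = -11.62°.
a = sin²(Δφ/2) + cos φ₁ · cos φ₂ · sin²(Δλ/2) = 0.015168.
c = 2·atan2(√a, √(1−a)) = 0.24694 rad → d = 6371·c ≈ 1573.26 km.

1573 km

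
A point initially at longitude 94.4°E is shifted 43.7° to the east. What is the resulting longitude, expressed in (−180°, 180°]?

Start at +94.4°; shift +43.7° → +138.1°.
+138.1° already lies in (−180°, 180°].

138.1°E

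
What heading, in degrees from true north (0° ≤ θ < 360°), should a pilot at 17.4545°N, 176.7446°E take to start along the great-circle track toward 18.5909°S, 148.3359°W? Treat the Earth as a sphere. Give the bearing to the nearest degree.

135°

Δλ = -148.3359 − 176.7446 = -325.0805°; wrapped into (−180°, 180°]: 34.9195°.
θ = atan2( sin Δλ · cos φ₂ , cos φ₁ · sin φ₂ − sin φ₁ · cos φ₂ · cos Δλ )
  = atan2(0.54256, -0.53724) = 134.718° → normalised to [0°, 360°): 134.718°.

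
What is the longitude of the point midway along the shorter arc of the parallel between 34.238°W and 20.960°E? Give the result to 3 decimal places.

6.639°W

Signed shortest Δλ from -34.238° to +20.960° is +55.198°.
Midpoint longitude = -34.238° + (+55.198°)/2 = -34.238° + 27.599° = -6.639°.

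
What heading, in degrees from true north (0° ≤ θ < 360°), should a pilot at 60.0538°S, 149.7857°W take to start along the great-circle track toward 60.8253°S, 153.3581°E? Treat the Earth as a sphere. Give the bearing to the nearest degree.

Δλ = 153.3581 − -149.7857 = 303.1438°; wrapped into (−180°, 180°]: -56.8562°.
θ = atan2( sin Δλ · cos φ₂ , cos φ₁ · sin φ₂ − sin φ₁ · cos φ₂ · cos Δλ )
  = atan2(-0.40816, -0.20492) = -116.659° → normalised to [0°, 360°): 243.341°.

243°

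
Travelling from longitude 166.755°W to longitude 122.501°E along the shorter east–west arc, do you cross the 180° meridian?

Naïve |122.501 − -166.755| = 289.256° > 180°, so the shorter arc goes the other way round — across 180°.
Signed shortest Δλ = ((122.501 − -166.755 + 180) mod 360) − 180 = -70.744°.
Going west by 70.744° from -166.755° passes through 180° before reaching +122.501°.

Yes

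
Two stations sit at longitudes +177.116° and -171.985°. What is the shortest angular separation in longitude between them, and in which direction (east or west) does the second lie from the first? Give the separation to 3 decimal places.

10.899° east

Raw difference: -171.985 − 177.116 = -349.101°.
Normalise into (−180°, 180°]: -349.101° + 360° = 10.899°.
Positive ⇒ the second point lies to the east; separation 10.899°.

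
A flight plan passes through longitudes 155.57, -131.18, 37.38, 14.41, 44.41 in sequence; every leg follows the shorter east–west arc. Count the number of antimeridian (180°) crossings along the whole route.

1

Leg 1: +155.57° → -131.18°, shortest Δλ = 73.25° (east) — crosses 180°.
Leg 2: -131.18° → +37.38°, shortest Δλ = 168.56° (east) — does not cross 180°.
Leg 3: +37.38° → +14.41°, shortest Δλ = -22.97° (west) — does not cross 180°.
Leg 4: +14.41° → +44.41°, shortest Δλ = 30.0° (east) — does not cross 180°.
Total crossings: 1.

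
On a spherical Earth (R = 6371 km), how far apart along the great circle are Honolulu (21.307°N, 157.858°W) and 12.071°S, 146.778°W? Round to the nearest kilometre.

Δλ = -146.778 − -157.858 = 11.080°.
Δφ = -12.071 − 21.307 = -33.378°.
a = sin²(Δφ/2) + cos φ₁ · cos φ₂ · sin²(Δλ/2) = 0.090961.
c = 2·atan2(√a, √(1−a)) = 0.61274 rad → d = 6371·c ≈ 3903.75 km.

3904 km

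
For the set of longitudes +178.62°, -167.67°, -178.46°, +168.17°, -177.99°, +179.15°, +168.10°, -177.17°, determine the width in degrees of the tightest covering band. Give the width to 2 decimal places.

Sort the longitudes: -178.46°, -177.99°, -177.17°, -167.67°, +168.10°, +168.17°, +178.62°, +179.15°.
Eastward gaps between consecutive values (wrapping around): 0.47°, 0.82°, 9.50°, 335.77°, 0.07°, 10.45°, 0.53°, 2.39°.
Largest gap = 335.77° ⇒ minimal covering band is its complement: 360° − 335.77° = 24.23°.
Band runs from +168.10° eastward to -167.67°, crossing the antimeridian.

24.23°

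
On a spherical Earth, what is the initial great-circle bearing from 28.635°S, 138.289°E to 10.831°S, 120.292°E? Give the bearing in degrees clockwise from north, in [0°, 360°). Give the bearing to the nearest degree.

313°

Δλ = 120.292 − 138.289 = -17.997°.
θ = atan2( sin Δλ · cos φ₂ , cos φ₁ · sin φ₂ − sin φ₁ · cos φ₂ · cos Δλ )
  = atan2(-0.30346, 0.28273) = -47.025° → normalised to [0°, 360°): 312.975°.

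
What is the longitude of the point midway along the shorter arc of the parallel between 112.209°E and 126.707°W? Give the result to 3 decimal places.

172.751°E

Signed shortest Δλ from +112.209° to -126.707° is +121.084°.
Midpoint longitude = +112.209° + (+121.084°)/2 = +112.209° + 60.542° = +172.751°.
(The naïve average (+112.209 + -126.707)/2 = -7.249° is on the wrong side of the globe.)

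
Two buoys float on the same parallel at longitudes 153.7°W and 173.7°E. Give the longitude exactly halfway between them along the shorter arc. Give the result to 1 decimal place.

170.0°W

Signed shortest Δλ from -153.7° to +173.7° is -32.6°.
Midpoint longitude = -153.7° + (-32.6°)/2 = -153.7° − 16.3° = -170.0°.
(The naïve average (-153.7 + +173.7)/2 = 10.0° is on the wrong side of the globe.)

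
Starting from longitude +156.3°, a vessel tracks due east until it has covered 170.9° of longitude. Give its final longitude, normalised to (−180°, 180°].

-32.8°

Start at +156.3°; shift +170.9° → +327.2°.
+327.2° lies outside (−180°, 180°]; subtract 360° → -32.8°.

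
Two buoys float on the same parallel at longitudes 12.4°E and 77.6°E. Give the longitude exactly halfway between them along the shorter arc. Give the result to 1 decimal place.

Signed shortest Δλ from +12.4° to +77.6° is +65.2°.
Midpoint longitude = +12.4° + (+65.2°)/2 = +12.4° + 32.6° = +45.0°.

45.0°E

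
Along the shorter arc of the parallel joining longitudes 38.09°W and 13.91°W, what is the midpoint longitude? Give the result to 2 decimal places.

Signed shortest Δλ from -38.09° to -13.91° is +24.18°.
Midpoint longitude = -38.09° + (+24.18°)/2 = -38.09° + 12.09° = -26.00°.

26.00°W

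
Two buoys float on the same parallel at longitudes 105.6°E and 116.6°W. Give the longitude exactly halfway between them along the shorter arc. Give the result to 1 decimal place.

174.5°E

Signed shortest Δλ from +105.6° to -116.6° is +137.8°.
Midpoint longitude = +105.6° + (+137.8°)/2 = +105.6° + 68.9° = +174.5°.
(The naïve average (+105.6 + -116.6)/2 = -5.5° is on the wrong side of the globe.)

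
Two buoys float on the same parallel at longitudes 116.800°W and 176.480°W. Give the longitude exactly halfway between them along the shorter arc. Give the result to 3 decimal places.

Signed shortest Δλ from -116.800° to -176.480° is -59.680°.
Midpoint longitude = -116.800° + (-59.680°)/2 = -116.800° − 29.840° = -146.640°.

146.640°W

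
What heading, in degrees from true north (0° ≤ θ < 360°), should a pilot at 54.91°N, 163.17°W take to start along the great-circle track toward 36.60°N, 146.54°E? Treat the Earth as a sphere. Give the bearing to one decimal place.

Δλ = 146.54 − -163.17 = 309.71°; wrapped into (−180°, 180°]: -50.29°.
θ = atan2( sin Δλ · cos φ₂ , cos φ₁ · sin φ₂ − sin φ₁ · cos φ₂ · cos Δλ )
  = atan2(-0.61760, -0.07695) = -97.102° → normalised to [0°, 360°): 262.898°.

262.9°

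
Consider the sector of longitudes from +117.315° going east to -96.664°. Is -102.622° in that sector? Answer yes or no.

Yes

Band width going east from +117.315° to -96.664°: ((-96.664 − 117.315) mod 360) = 146.021°.
Offset of -102.622° east of the west edge: ((-102.622 − 117.315) mod 360) = 140.063°.
140.063° ≤ 146.021° ⇒ inside.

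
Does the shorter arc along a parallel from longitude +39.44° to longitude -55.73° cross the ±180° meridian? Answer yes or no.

No

Signed shortest Δλ = ((-55.73 − 39.44 + 180) mod 360) − 180 = -95.17°.
Going west by 95.17° from +39.44° reaches -55.73° without touching 180°.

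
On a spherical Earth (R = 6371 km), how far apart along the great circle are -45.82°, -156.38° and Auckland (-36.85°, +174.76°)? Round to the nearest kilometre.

Δλ = 174.76 − -156.38 = 331.14°; wrapped into (−180°, 180°]: -28.86°.
Δφ = -36.85 − -45.82 = 8.97°.
a = sin²(Δφ/2) + cos φ₁ · cos φ₂ · sin²(Δλ/2) = 0.040746.
c = 2·atan2(√a, √(1−a)) = 0.40651 rad → d = 6371·c ≈ 2589.86 km.

2590 km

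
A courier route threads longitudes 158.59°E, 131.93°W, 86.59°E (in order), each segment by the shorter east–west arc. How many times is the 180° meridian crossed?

2

Leg 1: +158.59° → -131.93°, shortest Δλ = 69.48° (east) — crosses 180°.
Leg 2: -131.93° → +86.59°, shortest Δλ = -141.48° (west) — crosses 180°.
Total crossings: 2.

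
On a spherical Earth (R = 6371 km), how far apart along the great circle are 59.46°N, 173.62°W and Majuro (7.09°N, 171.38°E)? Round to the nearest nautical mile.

3218 nmi

Δλ = 171.38 − -173.62 = 345.00°; wrapped into (−180°, 180°]: -15.00°.
Δφ = 7.09 − 59.46 = -52.37°.
a = sin²(Δφ/2) + cos φ₁ · cos φ₂ · sin²(Δλ/2) = 0.203311.
c = 2·atan2(√a, √(1−a)) = 0.93555 rad → d = 6371·c ≈ 5960.37 km ≈ 3218.34 nmi.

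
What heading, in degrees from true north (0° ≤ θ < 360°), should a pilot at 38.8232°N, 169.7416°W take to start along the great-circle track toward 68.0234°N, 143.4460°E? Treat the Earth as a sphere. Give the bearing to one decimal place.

334.1°

Δλ = 143.4460 − -169.7416 = 313.1876°; wrapped into (−180°, 180°]: -46.8124°.
θ = atan2( sin Δλ · cos φ₂ , cos φ₁ · sin φ₂ − sin φ₁ · cos φ₂ · cos Δλ )
  = atan2(-0.27286, 0.56191) = -25.901° → normalised to [0°, 360°): 334.099°.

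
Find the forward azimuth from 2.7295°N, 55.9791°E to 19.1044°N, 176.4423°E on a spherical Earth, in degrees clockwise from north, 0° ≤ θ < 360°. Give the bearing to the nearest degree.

Δλ = 176.4423 − 55.9791 = 120.4632°.
θ = atan2( sin Δλ · cos φ₂ , cos φ₁ · sin φ₂ − sin φ₁ · cos φ₂ · cos Δλ )
  = atan2(0.81448, 0.34973) = 66.762° → normalised to [0°, 360°): 66.762°.

67°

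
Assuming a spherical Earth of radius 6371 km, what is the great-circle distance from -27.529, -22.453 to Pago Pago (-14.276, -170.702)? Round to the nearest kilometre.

Δλ = -170.702 − -22.453 = -148.249°.
Δφ = -14.276 − -27.529 = 13.253°.
a = sin²(Δφ/2) + cos φ₁ · cos φ₂ · sin²(Δλ/2) = 0.808402.
c = 2·atan2(√a, √(1−a)) = 2.23547 rad → d = 6371·c ≈ 14242.19 km.

14242 km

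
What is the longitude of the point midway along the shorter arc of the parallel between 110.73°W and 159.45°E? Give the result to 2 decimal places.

Signed shortest Δλ from -110.73° to +159.45° is -89.82°.
Midpoint longitude = -110.73° + (-89.82°)/2 = -110.73° − 44.91° = -155.64°.
(The naïve average (-110.73 + +159.45)/2 = 24.36° is on the wrong side of the globe.)

155.64°W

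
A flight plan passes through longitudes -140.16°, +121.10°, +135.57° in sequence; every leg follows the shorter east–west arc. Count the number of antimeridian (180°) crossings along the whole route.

Leg 1: -140.16° → +121.10°, shortest Δλ = -98.74° (west) — crosses 180°.
Leg 2: +121.10° → +135.57°, shortest Δλ = 14.47° (east) — does not cross 180°.
Total crossings: 1.

1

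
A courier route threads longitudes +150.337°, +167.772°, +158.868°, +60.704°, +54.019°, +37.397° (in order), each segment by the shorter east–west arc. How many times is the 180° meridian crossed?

0

Leg 1: +150.337° → +167.772°, shortest Δλ = 17.435° (east) — does not cross 180°.
Leg 2: +167.772° → +158.868°, shortest Δλ = -8.904° (west) — does not cross 180°.
Leg 3: +158.868° → +60.704°, shortest Δλ = -98.164° (west) — does not cross 180°.
Leg 4: +60.704° → +54.019°, shortest Δλ = -6.685° (west) — does not cross 180°.
Leg 5: +54.019° → +37.397°, shortest Δλ = -16.622° (west) — does not cross 180°.
Total crossings: 0.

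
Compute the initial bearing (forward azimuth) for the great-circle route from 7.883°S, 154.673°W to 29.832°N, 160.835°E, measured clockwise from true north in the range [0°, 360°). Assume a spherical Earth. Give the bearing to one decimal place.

313.5°

Δλ = 160.835 − -154.673 = 315.508°; wrapped into (−180°, 180°]: -44.492°.
θ = atan2( sin Δλ · cos φ₂ , cos φ₁ · sin φ₂ − sin φ₁ · cos φ₂ · cos Δλ )
  = atan2(-0.60794, 0.57763) = -46.465° → normalised to [0°, 360°): 313.535°.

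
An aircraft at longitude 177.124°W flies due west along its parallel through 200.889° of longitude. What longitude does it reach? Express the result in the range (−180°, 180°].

Start at -177.124°; shift −200.889° → -378.013°.
-378.013° lies outside (−180°, 180°]; add 360° → -18.013°.

18.013°W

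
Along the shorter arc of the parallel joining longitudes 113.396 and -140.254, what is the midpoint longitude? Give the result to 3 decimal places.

Signed shortest Δλ from +113.396° to -140.254° is +106.350°.
Midpoint longitude = +113.396° + (+106.350°)/2 = +113.396° + 53.175° = +166.571°.
(The naïve average (+113.396 + -140.254)/2 = -13.429° is on the wrong side of the globe.)

+166.571°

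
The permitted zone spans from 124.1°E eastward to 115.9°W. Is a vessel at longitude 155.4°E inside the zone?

Yes

Band width going east from +124.1° to -115.9°: ((-115.9 − 124.1) mod 360) = 120.0°.
Offset of +155.4° east of the west edge: ((155.4 − 124.1) mod 360) = 31.3°.
31.3° ≤ 120.0° ⇒ inside.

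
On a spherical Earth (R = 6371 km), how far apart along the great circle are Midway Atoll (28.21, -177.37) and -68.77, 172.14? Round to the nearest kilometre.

Δλ = 172.14 − -177.37 = 349.51°; wrapped into (−180°, 180°]: -10.49°.
Δφ = -68.77 − 28.21 = -96.98°.
a = sin²(Δφ/2) + cos φ₁ · cos φ₂ · sin²(Δλ/2) = 0.563428.
c = 2·atan2(√a, √(1−a)) = 1.69800 rad → d = 6371·c ≈ 10817.93 km.

10818 km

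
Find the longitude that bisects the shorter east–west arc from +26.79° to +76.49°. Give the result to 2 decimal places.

+51.64°

Signed shortest Δλ from +26.79° to +76.49° is +49.70°.
Midpoint longitude = +26.79° + (+49.70°)/2 = +26.79° + 24.85° = +51.64°.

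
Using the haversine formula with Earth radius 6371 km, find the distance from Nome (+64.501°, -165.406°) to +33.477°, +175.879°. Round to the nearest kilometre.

Δλ = 175.879 − -165.406 = 341.285°; wrapped into (−180°, 180°]: -18.715°.
Δφ = 33.477 − 64.501 = -31.024°.
a = sin²(Δφ/2) + cos φ₁ · cos φ₂ · sin²(Δλ/2) = 0.081017.
c = 2·atan2(√a, √(1−a)) = 0.57725 rad → d = 6371·c ≈ 3677.67 km.

3678 km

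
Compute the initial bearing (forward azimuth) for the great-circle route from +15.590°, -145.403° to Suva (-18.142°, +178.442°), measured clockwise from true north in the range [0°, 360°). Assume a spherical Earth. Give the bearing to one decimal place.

227.9°

Δλ = 178.442 − -145.403 = 323.845°; wrapped into (−180°, 180°]: -36.155°.
θ = atan2( sin Δλ · cos φ₂ , cos φ₁ · sin φ₂ − sin φ₁ · cos φ₂ · cos Δλ )
  = atan2(-0.56064, -0.50613) = -132.075° → normalised to [0°, 360°): 227.925°.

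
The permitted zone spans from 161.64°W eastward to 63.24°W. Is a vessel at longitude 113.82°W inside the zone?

Band width going east from -161.64° to -63.24°: ((-63.24 − -161.64) mod 360) = 98.40°.
Offset of -113.82° east of the west edge: ((-113.82 − -161.64) mod 360) = 47.82°.
47.82° ≤ 98.40° ⇒ inside.

Yes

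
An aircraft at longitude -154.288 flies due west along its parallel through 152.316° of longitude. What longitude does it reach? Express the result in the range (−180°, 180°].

Start at -154.288°; shift −152.316° → -306.604°.
-306.604° lies outside (−180°, 180°]; add 360° → +53.396°.

+53.396°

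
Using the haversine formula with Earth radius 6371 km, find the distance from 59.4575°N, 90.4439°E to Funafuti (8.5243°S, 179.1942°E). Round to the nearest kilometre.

Δλ = 179.1942 − 90.4439 = 88.7503°.
Δφ = -8.5243 − 59.4575 = -67.9818°.
a = sin²(Δφ/2) + cos φ₁ · cos φ₂ · sin²(Δλ/2) = 0.558351.
c = 2·atan2(√a, √(1−a)) = 1.68776 rad → d = 6371·c ≈ 10752.75 km.

10753 km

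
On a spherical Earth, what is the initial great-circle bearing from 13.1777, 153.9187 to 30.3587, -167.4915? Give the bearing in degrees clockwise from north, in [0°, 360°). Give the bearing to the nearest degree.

58°

Δλ = -167.4915 − 153.9187 = -321.4102°; wrapped into (−180°, 180°]: 38.5898°.
θ = atan2( sin Δλ · cos φ₂ , cos φ₁ · sin φ₂ − sin φ₁ · cos φ₂ · cos Δλ )
  = atan2(0.53821, 0.33835) = 57.844° → normalised to [0°, 360°): 57.844°.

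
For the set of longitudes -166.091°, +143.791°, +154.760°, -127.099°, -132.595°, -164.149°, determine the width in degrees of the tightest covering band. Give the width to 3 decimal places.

89.110°

Sort the longitudes: -166.091°, -164.149°, -132.595°, -127.099°, +143.791°, +154.760°.
Eastward gaps between consecutive values (wrapping around): 1.942°, 31.554°, 5.496°, 270.890°, 10.969°, 39.149°.
Largest gap = 270.890° ⇒ minimal covering band is its complement: 360° − 270.890° = 89.110°.
Band runs from +143.791° eastward to -127.099°, crossing the antimeridian.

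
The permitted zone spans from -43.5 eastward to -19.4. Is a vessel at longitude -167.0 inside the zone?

Band width going east from -43.5° to -19.4°: ((-19.4 − -43.5) mod 360) = 24.1°.
Offset of -167.0° east of the west edge: ((-167.0 − -43.5) mod 360) = 236.5°.
236.5° > 24.1° ⇒ outside.

No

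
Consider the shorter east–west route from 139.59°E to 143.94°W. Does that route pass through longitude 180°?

Yes

Naïve |-143.94 − 139.59| = 283.53° > 180°, so the shorter arc goes the other way round — across 180°.
Signed shortest Δλ = ((-143.94 − 139.59 + 180) mod 360) − 180 = 76.47°.
Going east by 76.47° from +139.59° passes through 180° before reaching -143.94°.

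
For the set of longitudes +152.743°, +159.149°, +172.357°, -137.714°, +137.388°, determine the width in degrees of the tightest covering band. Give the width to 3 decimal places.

Sort the longitudes: -137.714°, +137.388°, +152.743°, +159.149°, +172.357°.
Eastward gaps between consecutive values (wrapping around): 275.102°, 15.355°, 6.406°, 13.208°, 49.929°.
Largest gap = 275.102° ⇒ minimal covering band is its complement: 360° − 275.102° = 84.898°.
Band runs from +137.388° eastward to -137.714°, crossing the antimeridian.

84.898°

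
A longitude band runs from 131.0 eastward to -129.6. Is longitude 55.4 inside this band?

Band width going east from +131.0° to -129.6°: ((-129.6 − 131.0) mod 360) = 99.4°.
Offset of +55.4° east of the west edge: ((55.4 − 131.0) mod 360) = 284.4°.
284.4° > 99.4° ⇒ outside.

No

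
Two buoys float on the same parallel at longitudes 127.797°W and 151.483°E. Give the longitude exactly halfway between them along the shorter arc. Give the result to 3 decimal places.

168.157°W

Signed shortest Δλ from -127.797° to +151.483° is -80.720°.
Midpoint longitude = -127.797° + (-80.720°)/2 = -127.797° − 40.360° = -168.157°.
(The naïve average (-127.797 + +151.483)/2 = 11.843° is on the wrong side of the globe.)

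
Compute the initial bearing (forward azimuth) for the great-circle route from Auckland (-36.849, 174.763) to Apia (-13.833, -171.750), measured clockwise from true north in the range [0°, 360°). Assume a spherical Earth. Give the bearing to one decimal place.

Δλ = -171.750 − 174.763 = -346.513°; wrapped into (−180°, 180°]: 13.487°.
θ = atan2( sin Δλ · cos φ₂ , cos φ₁ · sin φ₂ − sin φ₁ · cos φ₂ · cos Δλ )
  = atan2(0.22646, 0.37493) = 31.132° → normalised to [0°, 360°): 31.132°.

31.1°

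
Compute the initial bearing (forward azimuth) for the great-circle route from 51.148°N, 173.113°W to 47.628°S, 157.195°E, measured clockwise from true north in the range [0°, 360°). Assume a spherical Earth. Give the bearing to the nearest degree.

Δλ = 157.195 − -173.113 = 330.308°; wrapped into (−180°, 180°]: -29.692°.
θ = atan2( sin Δλ · cos φ₂ , cos φ₁ · sin φ₂ − sin φ₁ · cos φ₂ · cos Δλ )
  = atan2(-0.33383, -0.91938) = -160.044° → normalised to [0°, 360°): 199.956°.

200°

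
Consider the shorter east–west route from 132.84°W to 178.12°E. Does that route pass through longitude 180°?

Naïve |178.12 − -132.84| = 310.96° > 180°, so the shorter arc goes the other way round — across 180°.
Signed shortest Δλ = ((178.12 − -132.84 + 180) mod 360) − 180 = -49.04°.
Going west by 49.04° from -132.84° passes through 180° before reaching +178.12°.

Yes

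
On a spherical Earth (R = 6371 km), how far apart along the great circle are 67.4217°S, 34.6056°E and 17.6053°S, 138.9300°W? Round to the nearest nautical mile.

5694 nmi

Δλ = -138.9300 − 34.6056 = -173.5356°.
Δφ = -17.6053 − -67.4217 = 49.8164°.
a = sin²(Δφ/2) + cos φ₁ · cos φ₂ · sin²(Δλ/2) = 0.542180.
c = 2·atan2(√a, √(1−a)) = 1.65526 rad → d = 6371·c ≈ 10545.64 km ≈ 5694.19 nmi.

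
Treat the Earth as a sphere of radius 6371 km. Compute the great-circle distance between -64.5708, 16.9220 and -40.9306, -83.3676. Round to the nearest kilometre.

6421 km

Δλ = -83.3676 − 16.9220 = -100.2896°.
Δφ = -40.9306 − -64.5708 = 23.6402°.
a = sin²(Δφ/2) + cos φ₁ · cos φ₂ · sin²(Δλ/2) = 0.233138.
c = 2·atan2(√a, √(1−a)) = 1.00780 rad → d = 6371·c ≈ 6420.68 km.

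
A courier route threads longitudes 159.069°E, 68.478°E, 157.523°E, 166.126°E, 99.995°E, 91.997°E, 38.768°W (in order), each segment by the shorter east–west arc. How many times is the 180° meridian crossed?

0

Leg 1: +159.069° → +68.478°, shortest Δλ = -90.591° (west) — does not cross 180°.
Leg 2: +68.478° → +157.523°, shortest Δλ = 89.045° (east) — does not cross 180°.
Leg 3: +157.523° → +166.126°, shortest Δλ = 8.603° (east) — does not cross 180°.
Leg 4: +166.126° → +99.995°, shortest Δλ = -66.131° (west) — does not cross 180°.
Leg 5: +99.995° → +91.997°, shortest Δλ = -7.998° (west) — does not cross 180°.
Leg 6: +91.997° → -38.768°, shortest Δλ = -130.765° (west) — does not cross 180°.
Total crossings: 0.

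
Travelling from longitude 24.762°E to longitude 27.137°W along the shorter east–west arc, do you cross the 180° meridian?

No

Signed shortest Δλ = ((-27.137 − 24.762 + 180) mod 360) − 180 = -51.899°.
Going west by 51.899° from +24.762° reaches -27.137° without touching 180°.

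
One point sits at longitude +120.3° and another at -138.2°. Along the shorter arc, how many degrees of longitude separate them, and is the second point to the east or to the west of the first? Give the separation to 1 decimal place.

101.5° east

Raw difference: -138.2 − 120.3 = -258.5°.
Normalise into (−180°, 180°]: -258.5° + 360° = 101.5°.
Positive ⇒ the second point lies to the east; separation 101.5°.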